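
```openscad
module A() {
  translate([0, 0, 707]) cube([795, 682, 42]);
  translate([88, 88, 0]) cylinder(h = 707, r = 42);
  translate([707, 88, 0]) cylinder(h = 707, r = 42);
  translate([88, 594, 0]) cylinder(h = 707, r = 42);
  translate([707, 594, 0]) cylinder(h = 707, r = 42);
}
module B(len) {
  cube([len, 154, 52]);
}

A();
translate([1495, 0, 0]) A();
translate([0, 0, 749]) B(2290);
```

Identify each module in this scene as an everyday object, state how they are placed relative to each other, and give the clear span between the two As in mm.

A is a table. B is a beam. A beam spans the tops of two tables. The clear span between the two tables is 700 mm.

Second table starts at x = 1495; first ends at x = 795; clear span = 1495 − 795 = 700 mm.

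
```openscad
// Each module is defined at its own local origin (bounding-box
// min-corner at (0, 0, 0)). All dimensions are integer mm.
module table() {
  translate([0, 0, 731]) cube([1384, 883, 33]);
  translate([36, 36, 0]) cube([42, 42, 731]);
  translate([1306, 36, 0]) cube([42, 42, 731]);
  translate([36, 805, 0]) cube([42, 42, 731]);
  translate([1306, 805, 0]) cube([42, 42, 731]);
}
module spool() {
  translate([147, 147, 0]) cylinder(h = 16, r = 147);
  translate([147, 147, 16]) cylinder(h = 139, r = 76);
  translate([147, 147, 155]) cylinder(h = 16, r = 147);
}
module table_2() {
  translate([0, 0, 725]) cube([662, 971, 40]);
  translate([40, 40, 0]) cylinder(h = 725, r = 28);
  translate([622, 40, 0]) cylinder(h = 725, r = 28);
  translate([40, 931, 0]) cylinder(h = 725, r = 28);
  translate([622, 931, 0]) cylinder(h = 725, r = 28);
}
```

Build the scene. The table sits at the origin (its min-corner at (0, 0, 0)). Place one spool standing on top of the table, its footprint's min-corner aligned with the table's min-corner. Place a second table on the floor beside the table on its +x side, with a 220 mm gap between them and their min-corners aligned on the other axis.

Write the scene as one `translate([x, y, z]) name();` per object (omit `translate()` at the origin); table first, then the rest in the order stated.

table();
translate([0, 0, 764]) spool();
translate([1604, 0, 0]) table_2();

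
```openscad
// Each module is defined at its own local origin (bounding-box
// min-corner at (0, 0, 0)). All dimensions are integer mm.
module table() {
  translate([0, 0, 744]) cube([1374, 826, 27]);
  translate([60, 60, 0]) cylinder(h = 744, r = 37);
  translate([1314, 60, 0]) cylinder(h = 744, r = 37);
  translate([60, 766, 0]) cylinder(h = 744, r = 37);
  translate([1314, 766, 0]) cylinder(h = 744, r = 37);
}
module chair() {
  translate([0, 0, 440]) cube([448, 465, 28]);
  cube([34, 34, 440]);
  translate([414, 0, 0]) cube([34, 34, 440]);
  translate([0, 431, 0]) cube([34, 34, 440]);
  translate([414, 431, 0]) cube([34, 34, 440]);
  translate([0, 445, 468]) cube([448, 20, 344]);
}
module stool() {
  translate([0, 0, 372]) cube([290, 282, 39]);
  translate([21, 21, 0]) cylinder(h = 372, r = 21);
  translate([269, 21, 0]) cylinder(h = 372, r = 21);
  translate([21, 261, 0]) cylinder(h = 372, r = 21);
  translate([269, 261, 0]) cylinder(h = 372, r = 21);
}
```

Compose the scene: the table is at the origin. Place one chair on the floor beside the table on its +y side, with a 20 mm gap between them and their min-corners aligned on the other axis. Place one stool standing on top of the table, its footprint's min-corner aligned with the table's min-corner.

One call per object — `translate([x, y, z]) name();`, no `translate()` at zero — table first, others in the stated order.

table();
translate([0, 846, 0]) chair();
translate([0, 0, 771]) stool();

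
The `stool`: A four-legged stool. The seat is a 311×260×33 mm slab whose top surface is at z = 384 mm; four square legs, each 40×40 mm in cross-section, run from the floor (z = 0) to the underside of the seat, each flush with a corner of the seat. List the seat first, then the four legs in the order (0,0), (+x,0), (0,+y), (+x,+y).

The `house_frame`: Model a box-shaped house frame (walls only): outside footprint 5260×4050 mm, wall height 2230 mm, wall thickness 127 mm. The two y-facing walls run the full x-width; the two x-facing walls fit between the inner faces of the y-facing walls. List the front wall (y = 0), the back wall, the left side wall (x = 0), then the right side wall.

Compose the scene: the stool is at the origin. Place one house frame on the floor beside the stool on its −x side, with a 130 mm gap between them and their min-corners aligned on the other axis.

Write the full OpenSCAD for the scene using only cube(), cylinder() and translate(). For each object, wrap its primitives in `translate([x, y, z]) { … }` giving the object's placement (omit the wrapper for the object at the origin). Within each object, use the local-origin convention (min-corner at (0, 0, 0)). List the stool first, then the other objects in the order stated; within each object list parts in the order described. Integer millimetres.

translate([0, 0, 351]) cube([311, 260, 33]);
cube([40, 40, 351]);
translate([271, 0, 0]) cube([40, 40, 351]);
translate([0, 220, 0]) cube([40, 40, 351]);
translate([271, 220, 0]) cube([40, 40, 351]);
translate([-5390, 0, 0]) {
  cube([5260, 127, 2230]);
  translate([0, 3923, 0]) cube([5260, 127, 2230]);
  translate([0, 127, 0]) cube([127, 3796, 2230]);
  translate([5133, 127, 0]) cube([127, 3796, 2230]);
}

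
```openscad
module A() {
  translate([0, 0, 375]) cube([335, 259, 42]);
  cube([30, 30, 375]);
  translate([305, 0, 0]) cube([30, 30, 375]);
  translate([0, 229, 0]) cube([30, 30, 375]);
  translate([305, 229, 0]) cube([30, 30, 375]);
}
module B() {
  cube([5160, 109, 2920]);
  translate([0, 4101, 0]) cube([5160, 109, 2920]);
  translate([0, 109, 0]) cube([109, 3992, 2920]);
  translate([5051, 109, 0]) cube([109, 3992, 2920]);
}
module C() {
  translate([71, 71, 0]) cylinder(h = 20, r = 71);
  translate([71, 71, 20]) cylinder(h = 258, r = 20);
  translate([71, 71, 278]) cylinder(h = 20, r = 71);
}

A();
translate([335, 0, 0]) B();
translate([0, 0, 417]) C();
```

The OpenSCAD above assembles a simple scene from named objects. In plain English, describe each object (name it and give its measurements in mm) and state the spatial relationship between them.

A is a simple wooden stool: a rectangular seat 335 mm (x) by 259 mm (y), 42 mm thick, top face at z = 417 mm, on four square legs, each 30×30 mm in cross-section. The legs rest on z = 0, each flush with a corner of the seat.

B is the wall frame of a small rectangular building: four walls, each 2920 mm tall and 109 mm thick, enclosing a footprint 5160 mm (x) by 4210 mm (y) outside-to-outside, with no floor or roof. The front and back walls (the −y and +y sides) span the full width; the two side walls fit between them.

C is a spool: two coaxial disc flanges of radius 71 mm and thickness 20 mm, joined by a core cylinder of radius 20 mm and height 258 mm. The lower flange rests on z = 0 and the three cylinders share a vertical axis.

The house frame is against the stool's +x side, with their −y faces flush. The spool is on top of the stool.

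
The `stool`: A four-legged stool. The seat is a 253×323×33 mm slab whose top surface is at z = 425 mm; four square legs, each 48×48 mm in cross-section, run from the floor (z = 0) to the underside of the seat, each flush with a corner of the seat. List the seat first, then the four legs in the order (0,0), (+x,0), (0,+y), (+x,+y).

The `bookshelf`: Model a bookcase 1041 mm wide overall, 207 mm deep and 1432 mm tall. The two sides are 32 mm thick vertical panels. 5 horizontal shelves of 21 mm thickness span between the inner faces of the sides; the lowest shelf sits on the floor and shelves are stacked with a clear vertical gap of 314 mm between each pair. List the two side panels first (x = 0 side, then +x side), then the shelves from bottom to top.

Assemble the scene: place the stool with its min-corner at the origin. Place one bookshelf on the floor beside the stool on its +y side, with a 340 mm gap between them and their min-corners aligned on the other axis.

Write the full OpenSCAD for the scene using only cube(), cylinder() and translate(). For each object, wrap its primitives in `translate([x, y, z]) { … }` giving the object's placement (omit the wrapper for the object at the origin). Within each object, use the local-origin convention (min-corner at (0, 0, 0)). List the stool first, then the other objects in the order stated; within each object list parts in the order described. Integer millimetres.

translate([0, 0, 392]) cube([253, 323, 33]);
cube([48, 48, 392]);
translate([205, 0, 0]) cube([48, 48, 392]);
translate([0, 275, 0]) cube([48, 48, 392]);
translate([205, 275, 0]) cube([48, 48, 392]);
translate([0, 663, 0]) {
  cube([32, 207, 1432]);
  translate([1009, 0, 0]) cube([32, 207, 1432]);
  translate([32, 0, 0]) cube([977, 207, 21]);
  translate([32, 0, 335]) cube([977, 207, 21]);
  translate([32, 0, 670]) cube([977, 207, 21]);
  translate([32, 0, 1005]) cube([977, 207, 21]);
  translate([32, 0, 1340]) cube([977, 207, 21]);
}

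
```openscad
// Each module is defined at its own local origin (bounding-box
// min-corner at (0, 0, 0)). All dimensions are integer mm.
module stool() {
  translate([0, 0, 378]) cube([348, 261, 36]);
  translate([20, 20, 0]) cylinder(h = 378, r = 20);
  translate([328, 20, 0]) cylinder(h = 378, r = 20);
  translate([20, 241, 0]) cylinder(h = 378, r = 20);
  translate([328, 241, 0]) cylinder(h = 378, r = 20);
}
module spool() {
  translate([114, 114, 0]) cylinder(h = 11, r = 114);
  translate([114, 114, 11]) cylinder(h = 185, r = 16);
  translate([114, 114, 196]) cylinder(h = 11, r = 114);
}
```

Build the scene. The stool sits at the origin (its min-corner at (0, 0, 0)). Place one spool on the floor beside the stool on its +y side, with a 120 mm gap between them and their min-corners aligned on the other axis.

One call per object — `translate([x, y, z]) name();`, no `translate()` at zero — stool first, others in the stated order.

stool();
translate([0, 381, 0]) spool();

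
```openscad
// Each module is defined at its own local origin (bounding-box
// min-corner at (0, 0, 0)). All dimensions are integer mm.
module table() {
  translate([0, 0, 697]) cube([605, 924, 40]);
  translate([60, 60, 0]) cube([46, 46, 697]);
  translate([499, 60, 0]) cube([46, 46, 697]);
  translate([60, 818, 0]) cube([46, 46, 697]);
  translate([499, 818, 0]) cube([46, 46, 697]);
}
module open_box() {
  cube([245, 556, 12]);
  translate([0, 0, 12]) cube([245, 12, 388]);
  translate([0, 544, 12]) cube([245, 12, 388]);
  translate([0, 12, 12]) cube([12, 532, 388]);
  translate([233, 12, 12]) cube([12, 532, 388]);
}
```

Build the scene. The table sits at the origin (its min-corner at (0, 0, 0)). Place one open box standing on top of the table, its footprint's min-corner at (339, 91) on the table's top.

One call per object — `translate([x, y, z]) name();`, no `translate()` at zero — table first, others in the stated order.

table();
translate([339, 91, 737]) open_box();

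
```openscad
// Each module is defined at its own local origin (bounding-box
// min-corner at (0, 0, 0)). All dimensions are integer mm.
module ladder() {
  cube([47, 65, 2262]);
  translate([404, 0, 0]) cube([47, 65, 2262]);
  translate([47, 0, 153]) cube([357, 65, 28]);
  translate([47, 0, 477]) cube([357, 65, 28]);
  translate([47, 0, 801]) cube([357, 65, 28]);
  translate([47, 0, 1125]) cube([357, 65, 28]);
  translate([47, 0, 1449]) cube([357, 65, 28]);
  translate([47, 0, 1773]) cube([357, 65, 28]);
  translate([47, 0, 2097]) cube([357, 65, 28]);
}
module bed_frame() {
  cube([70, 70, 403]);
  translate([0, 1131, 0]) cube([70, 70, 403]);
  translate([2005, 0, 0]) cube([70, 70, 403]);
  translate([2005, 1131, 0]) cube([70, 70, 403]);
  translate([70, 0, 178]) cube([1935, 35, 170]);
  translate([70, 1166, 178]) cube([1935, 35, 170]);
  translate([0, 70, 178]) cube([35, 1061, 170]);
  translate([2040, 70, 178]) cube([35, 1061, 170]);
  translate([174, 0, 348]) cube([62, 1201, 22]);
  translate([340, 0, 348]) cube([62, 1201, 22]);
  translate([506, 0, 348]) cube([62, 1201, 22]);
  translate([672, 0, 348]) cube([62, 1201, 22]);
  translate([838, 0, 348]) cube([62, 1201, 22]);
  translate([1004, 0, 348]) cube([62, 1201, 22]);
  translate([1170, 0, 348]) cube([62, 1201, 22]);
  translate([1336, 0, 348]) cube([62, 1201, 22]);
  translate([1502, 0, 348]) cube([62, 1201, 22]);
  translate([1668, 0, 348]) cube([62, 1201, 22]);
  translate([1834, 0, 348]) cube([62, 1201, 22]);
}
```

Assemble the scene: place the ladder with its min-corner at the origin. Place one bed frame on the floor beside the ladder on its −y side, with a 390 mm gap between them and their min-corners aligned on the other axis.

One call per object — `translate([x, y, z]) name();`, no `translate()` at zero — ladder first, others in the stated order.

ladder();
translate([0, -1591, 0]) bed_frame();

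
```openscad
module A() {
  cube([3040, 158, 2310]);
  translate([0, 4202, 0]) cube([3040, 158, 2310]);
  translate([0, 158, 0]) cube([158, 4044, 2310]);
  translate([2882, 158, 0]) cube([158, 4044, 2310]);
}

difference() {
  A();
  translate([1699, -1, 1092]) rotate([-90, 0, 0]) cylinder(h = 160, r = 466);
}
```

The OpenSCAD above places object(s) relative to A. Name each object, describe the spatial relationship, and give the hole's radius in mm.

The subtracted cylinder has r = 466 mm.

A is a house frame. The house frame has a circular hole through its front wall. The hole's radius is 466 mm.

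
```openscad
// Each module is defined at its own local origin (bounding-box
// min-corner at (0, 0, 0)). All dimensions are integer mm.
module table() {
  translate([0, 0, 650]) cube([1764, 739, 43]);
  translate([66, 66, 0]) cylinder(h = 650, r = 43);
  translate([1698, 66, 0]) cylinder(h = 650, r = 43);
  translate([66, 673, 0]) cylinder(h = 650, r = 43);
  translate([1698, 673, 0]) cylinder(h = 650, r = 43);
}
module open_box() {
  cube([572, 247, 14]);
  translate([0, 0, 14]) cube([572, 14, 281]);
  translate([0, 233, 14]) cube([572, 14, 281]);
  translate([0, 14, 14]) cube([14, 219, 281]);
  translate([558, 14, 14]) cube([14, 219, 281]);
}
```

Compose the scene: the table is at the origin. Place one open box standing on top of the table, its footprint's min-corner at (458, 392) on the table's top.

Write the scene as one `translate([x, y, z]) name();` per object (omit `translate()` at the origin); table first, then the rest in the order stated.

table();
translate([458, 392, 693]) open_box();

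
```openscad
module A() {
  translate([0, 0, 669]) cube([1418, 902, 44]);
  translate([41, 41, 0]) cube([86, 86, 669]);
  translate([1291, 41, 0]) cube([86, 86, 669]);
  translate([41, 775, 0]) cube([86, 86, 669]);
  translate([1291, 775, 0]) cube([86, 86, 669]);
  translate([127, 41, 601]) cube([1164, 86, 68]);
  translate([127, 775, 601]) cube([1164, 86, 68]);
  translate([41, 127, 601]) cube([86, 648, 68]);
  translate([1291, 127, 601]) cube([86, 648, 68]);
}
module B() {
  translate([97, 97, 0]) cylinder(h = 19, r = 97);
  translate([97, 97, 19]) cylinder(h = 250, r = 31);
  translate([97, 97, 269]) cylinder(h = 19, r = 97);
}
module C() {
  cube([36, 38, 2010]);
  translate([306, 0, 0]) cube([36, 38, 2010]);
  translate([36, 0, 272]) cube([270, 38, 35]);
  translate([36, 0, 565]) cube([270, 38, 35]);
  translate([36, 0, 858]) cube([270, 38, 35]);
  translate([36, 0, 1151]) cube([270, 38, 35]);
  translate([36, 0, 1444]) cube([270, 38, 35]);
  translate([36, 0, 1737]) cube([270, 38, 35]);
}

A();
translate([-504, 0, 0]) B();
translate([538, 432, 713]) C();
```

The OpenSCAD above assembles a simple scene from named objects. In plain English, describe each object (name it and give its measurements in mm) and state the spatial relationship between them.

A is a rectangular dining table. The top is 1418×902×44 mm with its upper surface at z = 713 mm. It stands on four 86×86 mm square legs, each inset 41 mm from the nearest pair of top edges, running from the floor to the underside of the top. Four apron rails, 86 mm thick and 68 mm tall, run between adjacent legs with their top edges flush with the underside of the top and their outer faces flush with the legs' outer faces.

B is a spool: two coaxial disc flanges of radius 97 mm and thickness 19 mm, joined by a core cylinder of radius 31 mm and height 250 mm. The lower flange rests on z = 0 and the three cylinders share a vertical axis.

C is a wooden ladder with two side rails of 36×38 mm section and 2010 mm height, set 342 mm apart overall. Between them run 6 rectangular rungs (38 mm deep, 35 mm thick), front faces flush with the rails' −y face. The bottom of the first rung is 272 mm above the floor and each subsequent rung is 293 mm higher than the one below.

The spool is on the floor beside the table on its −x side. The ladder is on top of the table, centred.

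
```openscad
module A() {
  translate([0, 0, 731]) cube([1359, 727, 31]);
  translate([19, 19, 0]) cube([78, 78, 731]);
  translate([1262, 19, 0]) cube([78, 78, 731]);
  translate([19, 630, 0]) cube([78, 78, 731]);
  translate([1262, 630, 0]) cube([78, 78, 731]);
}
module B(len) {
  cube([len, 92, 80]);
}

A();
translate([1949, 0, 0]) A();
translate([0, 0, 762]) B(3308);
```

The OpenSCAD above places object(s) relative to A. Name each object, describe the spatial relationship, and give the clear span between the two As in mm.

A is a table. B is a beam. A beam spans the tops of two tables. The clear span between the two tables is 590 mm.

Second table starts at x = 1949; first ends at x = 1359; clear span = 1949 − 1359 = 590 mm.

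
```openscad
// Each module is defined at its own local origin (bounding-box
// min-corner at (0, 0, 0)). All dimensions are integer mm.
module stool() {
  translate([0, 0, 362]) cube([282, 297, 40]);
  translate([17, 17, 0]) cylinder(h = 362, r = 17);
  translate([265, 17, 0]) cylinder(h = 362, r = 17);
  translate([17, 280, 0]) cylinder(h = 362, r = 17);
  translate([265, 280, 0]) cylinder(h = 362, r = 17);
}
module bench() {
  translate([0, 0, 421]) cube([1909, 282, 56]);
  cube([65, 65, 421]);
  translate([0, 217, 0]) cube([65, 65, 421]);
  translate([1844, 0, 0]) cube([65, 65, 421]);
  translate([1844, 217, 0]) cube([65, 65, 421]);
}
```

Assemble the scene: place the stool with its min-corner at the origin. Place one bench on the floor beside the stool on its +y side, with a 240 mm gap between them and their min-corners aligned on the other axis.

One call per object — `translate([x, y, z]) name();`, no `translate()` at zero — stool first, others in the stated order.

stool();
translate([0, 537, 0]) bench();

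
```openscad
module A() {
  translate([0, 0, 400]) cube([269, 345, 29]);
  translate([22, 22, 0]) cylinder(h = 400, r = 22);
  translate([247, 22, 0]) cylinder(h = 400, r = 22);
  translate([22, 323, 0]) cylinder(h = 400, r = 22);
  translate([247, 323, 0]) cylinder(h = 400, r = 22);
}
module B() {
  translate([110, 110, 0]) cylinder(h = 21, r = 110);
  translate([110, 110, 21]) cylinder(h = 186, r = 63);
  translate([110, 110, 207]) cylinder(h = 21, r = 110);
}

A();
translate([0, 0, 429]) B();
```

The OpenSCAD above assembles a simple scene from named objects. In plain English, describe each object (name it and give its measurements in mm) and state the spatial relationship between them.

A is a simple wooden stool: a rectangular seat 269 mm (x) by 345 mm (y), 29 mm thick, top face at z = 429 mm, on four round legs, each 44 mm in diameter. The legs rest on z = 0, each leg's axis is inset half a diameter from the nearest pair of seat edges (so the leg's bounding box is flush with the corner).

B is a spool: two coaxial disc flanges of radius 110 mm and thickness 21 mm, joined by a core cylinder of radius 63 mm and height 186 mm. The lower flange rests on z = 0 and the three cylinders share a vertical axis.

The spool is on top of the stool.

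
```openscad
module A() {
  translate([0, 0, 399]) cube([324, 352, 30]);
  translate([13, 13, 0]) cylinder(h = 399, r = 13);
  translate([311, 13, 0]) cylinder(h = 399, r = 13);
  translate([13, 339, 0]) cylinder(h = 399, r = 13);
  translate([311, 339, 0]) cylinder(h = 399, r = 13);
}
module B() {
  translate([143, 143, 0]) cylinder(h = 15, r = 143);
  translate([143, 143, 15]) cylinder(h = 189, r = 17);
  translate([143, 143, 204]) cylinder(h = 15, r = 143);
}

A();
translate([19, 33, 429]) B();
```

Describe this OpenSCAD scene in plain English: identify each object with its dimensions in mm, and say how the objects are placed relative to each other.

A is a four-legged stool. The seat is a 324×352×30 mm slab whose top surface is at z = 429 mm; four round legs, each 26 mm in diameter, run from the floor (z = 0) to the underside of the seat, each leg's axis is inset half a diameter from the nearest pair of seat edges (so the leg's bounding box is flush with the corner).

B is a spool: two coaxial disc flanges of radius 143 mm and thickness 15 mm, joined by a core cylinder of radius 17 mm and height 189 mm. The lower flange rests on z = 0 and the three cylinders share a vertical axis.

The spool is on top of the stool, centred.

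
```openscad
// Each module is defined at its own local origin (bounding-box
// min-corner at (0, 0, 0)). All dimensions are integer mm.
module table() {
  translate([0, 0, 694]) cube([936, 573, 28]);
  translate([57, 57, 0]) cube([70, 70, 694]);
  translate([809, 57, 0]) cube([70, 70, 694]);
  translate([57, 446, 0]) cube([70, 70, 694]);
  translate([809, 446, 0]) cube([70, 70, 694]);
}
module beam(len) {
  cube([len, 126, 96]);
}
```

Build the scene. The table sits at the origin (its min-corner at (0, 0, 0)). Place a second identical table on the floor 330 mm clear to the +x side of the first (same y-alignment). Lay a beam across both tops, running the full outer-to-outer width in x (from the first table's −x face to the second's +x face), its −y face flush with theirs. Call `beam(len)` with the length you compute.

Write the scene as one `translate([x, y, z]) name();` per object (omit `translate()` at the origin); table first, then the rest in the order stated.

table();
translate([1266, 0, 0]) table();
translate([0, 0, 722]) beam(2202);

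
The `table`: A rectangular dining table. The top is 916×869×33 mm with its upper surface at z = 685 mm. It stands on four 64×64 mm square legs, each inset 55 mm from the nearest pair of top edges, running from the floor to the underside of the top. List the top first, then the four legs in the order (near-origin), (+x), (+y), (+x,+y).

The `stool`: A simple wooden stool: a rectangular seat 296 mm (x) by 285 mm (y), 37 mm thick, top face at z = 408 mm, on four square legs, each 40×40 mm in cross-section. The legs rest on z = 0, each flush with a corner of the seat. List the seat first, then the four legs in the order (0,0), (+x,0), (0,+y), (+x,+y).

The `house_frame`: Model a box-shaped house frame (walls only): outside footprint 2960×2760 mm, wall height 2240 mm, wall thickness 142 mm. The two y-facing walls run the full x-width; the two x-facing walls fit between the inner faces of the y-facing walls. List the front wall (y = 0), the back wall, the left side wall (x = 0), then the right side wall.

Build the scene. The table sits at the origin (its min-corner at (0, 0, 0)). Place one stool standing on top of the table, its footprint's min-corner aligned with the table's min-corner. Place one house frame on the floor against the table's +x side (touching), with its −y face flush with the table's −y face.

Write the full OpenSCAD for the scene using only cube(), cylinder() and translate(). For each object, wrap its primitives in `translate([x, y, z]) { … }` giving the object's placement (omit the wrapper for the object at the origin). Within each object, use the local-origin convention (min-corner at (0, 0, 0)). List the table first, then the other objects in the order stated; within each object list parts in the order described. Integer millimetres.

translate([0, 0, 652]) cube([916, 869, 33]);
translate([55, 55, 0]) cube([64, 64, 652]);
translate([797, 55, 0]) cube([64, 64, 652]);
translate([55, 750, 0]) cube([64, 64, 652]);
translate([797, 750, 0]) cube([64, 64, 652]);
translate([0, 0, 685]) {
  translate([0, 0, 371]) cube([296, 285, 37]);
  cube([40, 40, 371]);
  translate([256, 0, 0]) cube([40, 40, 371]);
  translate([0, 245, 0]) cube([40, 40, 371]);
  translate([256, 245, 0]) cube([40, 40, 371]);
}
translate([916, 0, 0]) {
  cube([2960, 142, 2240]);
  translate([0, 2618, 0]) cube([2960, 142, 2240]);
  translate([0, 142, 0]) cube([142, 2476, 2240]);
  translate([2818, 142, 0]) cube([142, 2476, 2240]);
}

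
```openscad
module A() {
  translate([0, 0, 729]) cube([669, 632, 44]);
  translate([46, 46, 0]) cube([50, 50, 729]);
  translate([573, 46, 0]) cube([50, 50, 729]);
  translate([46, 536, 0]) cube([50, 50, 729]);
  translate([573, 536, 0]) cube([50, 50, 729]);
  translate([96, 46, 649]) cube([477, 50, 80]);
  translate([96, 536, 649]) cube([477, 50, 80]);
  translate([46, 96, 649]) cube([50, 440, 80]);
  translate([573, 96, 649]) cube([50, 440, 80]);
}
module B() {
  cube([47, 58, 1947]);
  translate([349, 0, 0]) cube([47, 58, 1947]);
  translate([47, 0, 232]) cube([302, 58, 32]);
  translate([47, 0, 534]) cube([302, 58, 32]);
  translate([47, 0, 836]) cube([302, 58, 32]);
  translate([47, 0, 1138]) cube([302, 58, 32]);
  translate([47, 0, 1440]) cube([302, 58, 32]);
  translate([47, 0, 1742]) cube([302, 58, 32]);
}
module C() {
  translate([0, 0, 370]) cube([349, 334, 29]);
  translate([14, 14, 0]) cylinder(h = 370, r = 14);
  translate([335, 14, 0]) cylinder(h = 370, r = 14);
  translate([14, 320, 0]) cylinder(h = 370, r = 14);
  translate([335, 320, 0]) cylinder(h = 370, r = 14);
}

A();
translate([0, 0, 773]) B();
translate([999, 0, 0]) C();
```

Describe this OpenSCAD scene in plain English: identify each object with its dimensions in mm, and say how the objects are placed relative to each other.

A is a table with a 669×632 mm rectangular top, 44 mm thick, top surface at z = 773 mm, supported by four 50×50 mm square legs, each inset 46 mm from the nearest pair of top edges, running from the floor. Four apron rails, 50 mm thick and 80 mm tall, run between adjacent legs with their top edges flush with the underside of the top and their outer faces flush with the legs' outer faces.

B is a wooden ladder with two side rails of 47×58 mm section and 1947 mm height, set 396 mm apart overall. Between them run 6 rectangular rungs (58 mm deep, 32 mm thick), front faces flush with the rails' −y face. The bottom of the first rung is 232 mm above the floor and each subsequent rung is 302 mm higher than the one below.

C is a four-legged stool. The seat is 349×334 mm, 29 mm thick, top at z = 399 mm. It stands on four round legs, each 28 mm in diameter, from z = 0 to the seat underside, each leg's axis is inset half a diameter from the nearest pair of seat edges (so the leg's bounding box is flush with the corner).

The ladder is on top of the table. The stool is on the floor beside the table on its +x side.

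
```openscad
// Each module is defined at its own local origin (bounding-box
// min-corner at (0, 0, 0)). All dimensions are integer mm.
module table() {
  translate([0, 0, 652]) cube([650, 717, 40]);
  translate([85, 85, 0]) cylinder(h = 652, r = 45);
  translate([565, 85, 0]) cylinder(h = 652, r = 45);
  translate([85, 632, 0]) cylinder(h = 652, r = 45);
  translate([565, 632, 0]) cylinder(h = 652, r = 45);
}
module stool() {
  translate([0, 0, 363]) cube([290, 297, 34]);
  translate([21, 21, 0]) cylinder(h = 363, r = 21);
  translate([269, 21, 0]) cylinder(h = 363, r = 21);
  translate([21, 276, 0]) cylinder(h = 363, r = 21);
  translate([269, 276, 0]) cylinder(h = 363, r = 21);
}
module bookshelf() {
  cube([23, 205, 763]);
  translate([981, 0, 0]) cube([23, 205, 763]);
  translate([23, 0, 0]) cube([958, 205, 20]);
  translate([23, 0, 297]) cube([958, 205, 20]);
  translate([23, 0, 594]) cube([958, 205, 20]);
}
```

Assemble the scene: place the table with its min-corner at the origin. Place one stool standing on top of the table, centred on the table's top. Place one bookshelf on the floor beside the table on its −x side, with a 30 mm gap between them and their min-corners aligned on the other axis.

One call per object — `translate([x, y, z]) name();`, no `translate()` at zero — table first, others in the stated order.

table();
translate([180, 210, 692]) stool();
translate([-1034, 0, 0]) bookshelf();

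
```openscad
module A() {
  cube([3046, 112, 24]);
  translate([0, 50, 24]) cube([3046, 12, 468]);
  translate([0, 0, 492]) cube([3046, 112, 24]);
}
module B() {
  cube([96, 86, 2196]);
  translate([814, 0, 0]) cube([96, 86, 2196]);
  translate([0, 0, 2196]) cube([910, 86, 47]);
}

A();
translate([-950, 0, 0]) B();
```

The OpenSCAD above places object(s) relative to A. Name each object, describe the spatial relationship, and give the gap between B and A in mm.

A is an I-beam. B is a door frame. The door frame is on the floor beside the I-beam on its −x side. The gap between the door frame and the I-beam is 40 mm.

The door frame's nearest face is 40 mm from the I-beam's −x face.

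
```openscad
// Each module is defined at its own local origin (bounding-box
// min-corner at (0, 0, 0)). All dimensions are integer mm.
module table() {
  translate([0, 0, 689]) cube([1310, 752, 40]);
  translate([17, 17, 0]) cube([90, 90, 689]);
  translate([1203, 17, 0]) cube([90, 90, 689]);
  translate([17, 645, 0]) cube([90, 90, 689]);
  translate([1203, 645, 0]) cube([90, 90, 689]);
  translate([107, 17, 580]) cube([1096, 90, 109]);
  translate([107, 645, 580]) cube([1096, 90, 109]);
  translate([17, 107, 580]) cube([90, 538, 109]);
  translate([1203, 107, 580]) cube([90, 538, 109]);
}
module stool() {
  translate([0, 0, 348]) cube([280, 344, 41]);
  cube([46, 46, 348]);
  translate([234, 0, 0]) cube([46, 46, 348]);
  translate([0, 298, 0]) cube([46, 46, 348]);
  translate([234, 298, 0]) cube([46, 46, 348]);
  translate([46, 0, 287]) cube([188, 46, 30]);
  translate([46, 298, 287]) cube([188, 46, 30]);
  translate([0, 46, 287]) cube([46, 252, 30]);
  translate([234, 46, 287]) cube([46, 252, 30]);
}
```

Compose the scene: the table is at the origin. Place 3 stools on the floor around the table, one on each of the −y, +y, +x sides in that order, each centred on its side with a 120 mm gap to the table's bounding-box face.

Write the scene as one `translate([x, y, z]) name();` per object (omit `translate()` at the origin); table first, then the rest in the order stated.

table();
translate([515, -464, 0]) stool();
translate([515, 872, 0]) stool();
translate([1430, 204, 0]) stool();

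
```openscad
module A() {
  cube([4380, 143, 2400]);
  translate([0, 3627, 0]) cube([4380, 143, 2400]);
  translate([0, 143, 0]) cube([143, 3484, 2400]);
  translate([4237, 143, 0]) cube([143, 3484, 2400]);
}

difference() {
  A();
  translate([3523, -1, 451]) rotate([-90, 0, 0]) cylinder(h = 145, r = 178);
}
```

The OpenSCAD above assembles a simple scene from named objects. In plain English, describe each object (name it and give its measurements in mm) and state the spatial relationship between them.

A is the wall frame of a small rectangular building: four walls, each 2400 mm tall and 143 mm thick, enclosing a footprint 4380 mm (x) by 3770 mm (y) outside-to-outside, with no floor or roof. The front and back walls (the −y and +y sides) span the full width; the two side walls fit between them.

The house frame has a circular hole of radius 178 mm through its front wall, centred at (x = 3523, z = 451).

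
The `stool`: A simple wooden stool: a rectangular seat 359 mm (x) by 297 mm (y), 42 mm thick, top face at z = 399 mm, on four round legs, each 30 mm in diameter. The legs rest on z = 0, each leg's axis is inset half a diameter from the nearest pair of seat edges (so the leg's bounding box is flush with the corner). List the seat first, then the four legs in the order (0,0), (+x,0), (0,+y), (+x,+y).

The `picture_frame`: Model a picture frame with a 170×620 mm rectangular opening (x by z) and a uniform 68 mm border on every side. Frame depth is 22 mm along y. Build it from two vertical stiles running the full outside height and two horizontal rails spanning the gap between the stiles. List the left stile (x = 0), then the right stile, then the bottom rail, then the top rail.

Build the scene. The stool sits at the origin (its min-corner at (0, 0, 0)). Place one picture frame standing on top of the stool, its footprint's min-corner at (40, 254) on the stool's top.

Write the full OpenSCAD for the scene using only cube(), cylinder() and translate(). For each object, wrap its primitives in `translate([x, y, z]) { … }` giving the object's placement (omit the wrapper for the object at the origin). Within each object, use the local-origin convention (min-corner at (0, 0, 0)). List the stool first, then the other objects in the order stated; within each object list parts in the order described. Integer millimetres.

translate([0, 0, 357]) cube([359, 297, 42]);
translate([15, 15, 0]) cylinder(h = 357, r = 15);
translate([344, 15, 0]) cylinder(h = 357, r = 15);
translate([15, 282, 0]) cylinder(h = 357, r = 15);
translate([344, 282, 0]) cylinder(h = 357, r = 15);
translate([40, 254, 399]) {
  cube([68, 22, 756]);
  translate([238, 0, 0]) cube([68, 22, 756]);
  translate([68, 0, 0]) cube([170, 22, 68]);
  translate([68, 0, 688]) cube([170, 22, 68]);
}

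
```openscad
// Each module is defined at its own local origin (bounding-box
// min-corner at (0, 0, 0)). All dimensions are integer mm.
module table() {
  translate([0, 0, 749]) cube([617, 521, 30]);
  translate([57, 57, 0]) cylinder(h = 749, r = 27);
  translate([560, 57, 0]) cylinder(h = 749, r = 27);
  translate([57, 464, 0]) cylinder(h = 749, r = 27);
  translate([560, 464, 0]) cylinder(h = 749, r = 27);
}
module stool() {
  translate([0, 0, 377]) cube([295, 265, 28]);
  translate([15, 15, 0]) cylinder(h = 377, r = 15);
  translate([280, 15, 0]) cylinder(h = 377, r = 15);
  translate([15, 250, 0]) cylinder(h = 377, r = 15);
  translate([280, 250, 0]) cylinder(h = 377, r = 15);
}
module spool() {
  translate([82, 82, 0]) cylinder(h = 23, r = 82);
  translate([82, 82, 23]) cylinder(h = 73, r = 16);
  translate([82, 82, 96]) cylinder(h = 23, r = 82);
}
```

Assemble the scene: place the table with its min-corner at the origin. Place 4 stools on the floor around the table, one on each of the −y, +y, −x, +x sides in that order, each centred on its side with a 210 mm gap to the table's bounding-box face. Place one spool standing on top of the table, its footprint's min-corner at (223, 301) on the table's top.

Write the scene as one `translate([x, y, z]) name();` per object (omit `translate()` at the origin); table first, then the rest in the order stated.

table();
translate([161, -475, 0]) stool();
translate([161, 731, 0]) stool();
translate([-505, 128, 0]) stool();
translate([827, 128, 0]) stool();
translate([223, 301, 779]) spool();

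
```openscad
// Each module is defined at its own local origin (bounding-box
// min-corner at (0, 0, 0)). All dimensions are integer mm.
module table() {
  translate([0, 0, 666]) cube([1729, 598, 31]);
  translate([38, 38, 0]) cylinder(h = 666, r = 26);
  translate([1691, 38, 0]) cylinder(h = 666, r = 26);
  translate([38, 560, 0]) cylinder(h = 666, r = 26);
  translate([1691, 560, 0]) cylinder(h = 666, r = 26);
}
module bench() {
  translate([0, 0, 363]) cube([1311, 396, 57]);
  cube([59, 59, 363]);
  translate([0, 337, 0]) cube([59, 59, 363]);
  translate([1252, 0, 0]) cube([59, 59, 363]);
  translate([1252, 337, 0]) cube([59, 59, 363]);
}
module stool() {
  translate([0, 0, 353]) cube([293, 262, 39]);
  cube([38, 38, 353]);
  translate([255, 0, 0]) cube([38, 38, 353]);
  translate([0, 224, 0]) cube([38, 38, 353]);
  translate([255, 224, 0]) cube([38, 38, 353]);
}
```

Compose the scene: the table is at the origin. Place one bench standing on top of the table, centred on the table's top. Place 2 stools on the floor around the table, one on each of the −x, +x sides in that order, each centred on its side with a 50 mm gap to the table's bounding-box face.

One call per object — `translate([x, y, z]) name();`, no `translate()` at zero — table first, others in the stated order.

table();
translate([209, 101, 697]) bench();
translate([-343, 168, 0]) stool();
translate([1779, 168, 0]) stool();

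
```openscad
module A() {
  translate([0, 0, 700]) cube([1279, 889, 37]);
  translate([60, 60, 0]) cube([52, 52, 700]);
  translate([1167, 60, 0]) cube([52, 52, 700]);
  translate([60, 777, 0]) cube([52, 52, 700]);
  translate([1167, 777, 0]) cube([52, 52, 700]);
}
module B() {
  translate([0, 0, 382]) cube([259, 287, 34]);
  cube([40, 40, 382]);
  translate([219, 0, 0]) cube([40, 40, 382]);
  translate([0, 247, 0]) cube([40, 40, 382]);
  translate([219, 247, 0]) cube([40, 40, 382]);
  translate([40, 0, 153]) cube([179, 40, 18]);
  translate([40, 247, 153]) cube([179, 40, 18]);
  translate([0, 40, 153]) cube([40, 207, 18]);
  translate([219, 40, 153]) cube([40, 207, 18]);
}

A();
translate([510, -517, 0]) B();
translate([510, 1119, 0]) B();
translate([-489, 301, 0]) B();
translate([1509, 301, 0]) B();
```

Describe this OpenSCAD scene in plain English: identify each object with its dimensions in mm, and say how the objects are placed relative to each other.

A is a table: top 1279 mm (x) × 889 mm (y), 37 mm thick, upper face at z = 737 mm, on four 52×52 mm square legs, each inset 60 mm from the nearest pair of top edges, running from z = 0 to the bottom of the top.

B is a simple wooden stool: a rectangular seat 259 mm (x) by 287 mm (y), 34 mm thick, top face at z = 416 mm, on four square legs, each 40×40 mm in cross-section. The legs rest on z = 0, each flush with a corner of the seat. Four stretchers, 40 mm wide and 18 mm tall, connect adjacent legs with their undersides at z = 153 mm, each running between the inner faces of the legs it joins and aligned with the legs' outer faces on the other axis.

Four stools sit around the table at the −y, +y, −x, +x sides.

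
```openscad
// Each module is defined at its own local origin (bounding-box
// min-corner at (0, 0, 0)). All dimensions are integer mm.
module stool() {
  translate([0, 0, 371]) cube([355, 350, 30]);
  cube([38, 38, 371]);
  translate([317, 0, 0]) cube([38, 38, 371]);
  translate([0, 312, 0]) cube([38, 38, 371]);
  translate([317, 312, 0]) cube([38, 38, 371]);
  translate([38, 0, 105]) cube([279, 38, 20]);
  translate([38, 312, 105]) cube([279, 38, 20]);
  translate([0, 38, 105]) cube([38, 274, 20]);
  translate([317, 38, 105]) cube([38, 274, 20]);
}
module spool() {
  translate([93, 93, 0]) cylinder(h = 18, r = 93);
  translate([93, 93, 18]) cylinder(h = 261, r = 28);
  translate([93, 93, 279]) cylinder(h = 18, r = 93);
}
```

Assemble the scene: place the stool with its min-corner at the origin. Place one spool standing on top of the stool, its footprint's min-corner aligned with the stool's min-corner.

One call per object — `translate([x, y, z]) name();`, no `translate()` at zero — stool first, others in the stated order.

stool();
translate([0, 0, 401]) spool();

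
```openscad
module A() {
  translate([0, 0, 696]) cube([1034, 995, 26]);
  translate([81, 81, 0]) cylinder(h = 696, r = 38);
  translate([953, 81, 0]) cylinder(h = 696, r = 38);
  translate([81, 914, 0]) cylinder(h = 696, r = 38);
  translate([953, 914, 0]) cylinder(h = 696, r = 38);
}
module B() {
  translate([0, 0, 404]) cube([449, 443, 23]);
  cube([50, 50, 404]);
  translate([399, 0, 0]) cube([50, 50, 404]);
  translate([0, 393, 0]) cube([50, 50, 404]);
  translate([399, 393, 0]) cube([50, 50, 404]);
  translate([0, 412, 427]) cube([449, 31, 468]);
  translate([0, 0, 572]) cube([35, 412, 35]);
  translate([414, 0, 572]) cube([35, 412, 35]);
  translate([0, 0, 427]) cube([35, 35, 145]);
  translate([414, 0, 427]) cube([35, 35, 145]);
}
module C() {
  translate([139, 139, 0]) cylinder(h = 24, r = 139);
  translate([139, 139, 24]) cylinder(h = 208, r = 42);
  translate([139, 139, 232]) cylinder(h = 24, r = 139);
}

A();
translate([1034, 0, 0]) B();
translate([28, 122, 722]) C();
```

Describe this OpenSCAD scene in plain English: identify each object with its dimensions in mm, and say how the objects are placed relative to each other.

A is a table with a 1034×995 mm rectangular top, 26 mm thick, top surface at z = 722 mm, supported by four round legs of 76 mm diameter, each leg's bounding box inset 43 mm from the nearest pair of top edges, running from the floor.

B is a chair: 449×443 mm seat, 23 mm thick, top at z = 427 mm, on four 50 mm square corner legs flush with the seat edges. A 31 mm thick backrest slab spans the full seat width, extending 468 mm above the seat top, its back face flush with the seat's +y edge. Two armrests of 35×35 mm section run along each side from the seat's front edge to the front of the backrest, top faces 180 mm above the seat top and outer faces flush with the seat's x-edges; a 35×35 mm post under the front of each armrest stands on the seat at the front corner.

C is a spool: two coaxial disc flanges of radius 139 mm and thickness 24 mm, joined by a core cylinder of radius 42 mm and height 208 mm. The lower flange rests on z = 0 and the three cylinders share a vertical axis.

The chair is against the table's +x side, with their −y faces flush. The spool is on top of the table.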